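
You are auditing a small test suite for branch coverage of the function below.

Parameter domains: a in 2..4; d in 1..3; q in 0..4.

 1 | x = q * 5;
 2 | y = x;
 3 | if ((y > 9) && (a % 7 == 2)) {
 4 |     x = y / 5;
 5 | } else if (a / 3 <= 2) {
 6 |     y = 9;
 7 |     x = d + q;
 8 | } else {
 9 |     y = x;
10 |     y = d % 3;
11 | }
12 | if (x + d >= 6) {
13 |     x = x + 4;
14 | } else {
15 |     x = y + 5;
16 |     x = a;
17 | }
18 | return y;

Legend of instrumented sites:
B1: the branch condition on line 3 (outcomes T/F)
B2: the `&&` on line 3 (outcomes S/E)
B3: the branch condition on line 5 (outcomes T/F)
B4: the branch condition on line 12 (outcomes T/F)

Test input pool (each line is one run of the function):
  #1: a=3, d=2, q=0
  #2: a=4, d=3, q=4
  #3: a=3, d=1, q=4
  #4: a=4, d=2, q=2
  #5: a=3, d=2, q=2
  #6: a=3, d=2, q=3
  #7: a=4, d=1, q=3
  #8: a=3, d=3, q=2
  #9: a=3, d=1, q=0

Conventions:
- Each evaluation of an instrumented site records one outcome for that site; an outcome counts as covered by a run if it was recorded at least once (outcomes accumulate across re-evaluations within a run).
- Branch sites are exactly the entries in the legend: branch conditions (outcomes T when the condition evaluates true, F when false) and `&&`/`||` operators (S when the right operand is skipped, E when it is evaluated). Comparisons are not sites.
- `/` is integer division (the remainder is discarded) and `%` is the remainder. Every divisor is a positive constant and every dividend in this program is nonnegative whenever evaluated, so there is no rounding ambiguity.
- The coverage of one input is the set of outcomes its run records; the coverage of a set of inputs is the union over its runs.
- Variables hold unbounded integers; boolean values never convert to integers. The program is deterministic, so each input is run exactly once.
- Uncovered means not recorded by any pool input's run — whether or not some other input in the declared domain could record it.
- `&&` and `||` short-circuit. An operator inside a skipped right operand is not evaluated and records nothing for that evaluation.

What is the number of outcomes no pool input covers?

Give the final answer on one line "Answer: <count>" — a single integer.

run #1 (a=3, d=2, q=0) runs B2->S, B1->F, B3->T, B4->F; records B1=F, B2=S, B3=T, B4=F
run #2 (a=4, d=3, q=4) runs B2->E, B1->F, B3->T, B4->T; records B1=F, B2=E, B3=T, B4=T
run #3 (a=3, d=1, q=4) runs B2->E, B1->F, B3->T, B4->T; records B1=F, B2=E, B3=T, B4=T
run #4 (a=4, d=2, q=2) runs B2->E, B1->F, B3->T, B4->T; records B1=F, B2=E, B3=T, B4=T
run #5 (a=3, d=2, q=2) runs B2->E, B1->F, B3->T, B4->T; records B1=F, B2=E, B3=T, B4=T
run #6 (a=3, d=2, q=3) runs B2->E, B1->F, B3->T, B4->T; records B1=F, B2=E, B3=T, B4=T
run #7 (a=4, d=1, q=3) runs B2->E, B1->F, B3->T, B4->F; records B1=F, B2=E, B3=T, B4=F
run #8 (a=3, d=3, q=2) runs B2->E, B1->F, B3->T, B4->T; records B1=F, B2=E, B3=T, B4=T
run #9 (a=3, d=1, q=0) runs B2->S, B1->F, B3->T, B4->F; records B1=F, B2=S, B3=T, B4=F
union over the pool: B1=F, B2=S, B2=E, B3=T, B4=T, B4=F
uncovered (2 of 8): B1=T, B3=F

Answer: 2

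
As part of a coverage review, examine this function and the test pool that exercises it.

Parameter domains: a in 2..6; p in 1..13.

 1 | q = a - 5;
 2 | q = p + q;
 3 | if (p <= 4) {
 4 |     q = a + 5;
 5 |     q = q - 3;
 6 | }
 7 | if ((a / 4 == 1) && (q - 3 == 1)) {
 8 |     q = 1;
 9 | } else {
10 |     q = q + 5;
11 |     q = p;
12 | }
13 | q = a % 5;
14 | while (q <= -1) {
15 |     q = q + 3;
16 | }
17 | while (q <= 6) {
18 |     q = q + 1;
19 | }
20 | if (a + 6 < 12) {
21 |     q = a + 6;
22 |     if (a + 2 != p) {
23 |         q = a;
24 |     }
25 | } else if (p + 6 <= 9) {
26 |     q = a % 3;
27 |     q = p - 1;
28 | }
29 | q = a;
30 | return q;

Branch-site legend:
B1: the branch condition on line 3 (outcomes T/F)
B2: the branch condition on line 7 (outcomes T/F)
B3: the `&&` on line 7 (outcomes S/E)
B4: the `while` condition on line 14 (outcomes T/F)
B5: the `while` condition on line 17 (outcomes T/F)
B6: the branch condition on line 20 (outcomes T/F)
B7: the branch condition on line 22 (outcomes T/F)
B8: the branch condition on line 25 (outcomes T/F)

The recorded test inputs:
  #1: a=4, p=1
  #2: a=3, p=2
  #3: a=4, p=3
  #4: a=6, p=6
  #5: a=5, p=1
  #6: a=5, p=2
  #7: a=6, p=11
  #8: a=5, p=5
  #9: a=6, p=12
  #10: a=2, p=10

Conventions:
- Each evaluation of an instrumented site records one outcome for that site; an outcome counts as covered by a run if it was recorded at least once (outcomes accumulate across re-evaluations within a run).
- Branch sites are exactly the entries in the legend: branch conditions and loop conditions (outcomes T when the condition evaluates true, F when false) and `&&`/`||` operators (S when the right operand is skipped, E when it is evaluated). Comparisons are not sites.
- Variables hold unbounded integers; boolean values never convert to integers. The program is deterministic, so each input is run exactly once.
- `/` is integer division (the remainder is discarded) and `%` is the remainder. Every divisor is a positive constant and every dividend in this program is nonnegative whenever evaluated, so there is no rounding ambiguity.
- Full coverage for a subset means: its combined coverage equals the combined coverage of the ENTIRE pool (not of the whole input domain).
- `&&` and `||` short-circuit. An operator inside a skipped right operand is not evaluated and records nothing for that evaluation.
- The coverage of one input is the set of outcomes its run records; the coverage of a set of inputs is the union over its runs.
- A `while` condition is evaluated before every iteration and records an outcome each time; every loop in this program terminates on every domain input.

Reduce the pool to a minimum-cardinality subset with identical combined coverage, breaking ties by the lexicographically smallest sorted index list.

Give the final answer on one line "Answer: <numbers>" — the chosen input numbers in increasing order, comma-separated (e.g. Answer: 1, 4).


input #1, a=4, p=1: outcomes B1=T, B2=F, B3=E, B4=F, B5=T, B5=F, B6=T, B7=T
input #2, a=3, p=2: outcomes B1=T, B2=F, B3=S, B4=F, B5=T, B5=F, B6=T, B7=T
input #3, a=4, p=3: outcomes B1=T, B2=F, B3=E, B4=F, B5=T, B5=F, B6=T, B7=T
input #4, a=6, p=6: outcomes B1=F, B2=F, B3=E, B4=F, B5=T, B5=F, B6=F, B8=F
input #5, a=5, p=1: outcomes B1=T, B2=F, B3=E, B4=F, B5=T, B5=F, B6=T, B7=T
input #6, a=5, p=2: outcomes B1=T, B2=F, B3=E, B4=F, B5=T, B5=F, B6=T, B7=T
input #7, a=6, p=11: outcomes B1=F, B2=F, B3=E, B4=F, B5=T, B5=F, B6=F, B8=F
input #8, a=5, p=5: outcomes B1=F, B2=F, B3=E, B4=F, B5=T, B5=F, B6=T, B7=T
input #9, a=6, p=12: outcomes B1=F, B2=F, B3=E, B4=F, B5=T, B5=F, B6=F, B8=F
input #10, a=2, p=10: outcomes B1=F, B2=F, B3=S, B4=F, B5=T, B5=F, B6=T, B7=T
together the pool reaches 12 outcomes: B1=T, B1=F, B2=F, B3=S, B3=E, B4=F, B5=T, B5=F, B6=T, B6=F, B7=T, B8=F
no size-1 subset reaches all 12 outcomes (best union: 8/12)
inputs {2, 4} (size 2) cover everything; no size-2 subset with a lexicographically smaller index list covers all 12
Answer: 2, 4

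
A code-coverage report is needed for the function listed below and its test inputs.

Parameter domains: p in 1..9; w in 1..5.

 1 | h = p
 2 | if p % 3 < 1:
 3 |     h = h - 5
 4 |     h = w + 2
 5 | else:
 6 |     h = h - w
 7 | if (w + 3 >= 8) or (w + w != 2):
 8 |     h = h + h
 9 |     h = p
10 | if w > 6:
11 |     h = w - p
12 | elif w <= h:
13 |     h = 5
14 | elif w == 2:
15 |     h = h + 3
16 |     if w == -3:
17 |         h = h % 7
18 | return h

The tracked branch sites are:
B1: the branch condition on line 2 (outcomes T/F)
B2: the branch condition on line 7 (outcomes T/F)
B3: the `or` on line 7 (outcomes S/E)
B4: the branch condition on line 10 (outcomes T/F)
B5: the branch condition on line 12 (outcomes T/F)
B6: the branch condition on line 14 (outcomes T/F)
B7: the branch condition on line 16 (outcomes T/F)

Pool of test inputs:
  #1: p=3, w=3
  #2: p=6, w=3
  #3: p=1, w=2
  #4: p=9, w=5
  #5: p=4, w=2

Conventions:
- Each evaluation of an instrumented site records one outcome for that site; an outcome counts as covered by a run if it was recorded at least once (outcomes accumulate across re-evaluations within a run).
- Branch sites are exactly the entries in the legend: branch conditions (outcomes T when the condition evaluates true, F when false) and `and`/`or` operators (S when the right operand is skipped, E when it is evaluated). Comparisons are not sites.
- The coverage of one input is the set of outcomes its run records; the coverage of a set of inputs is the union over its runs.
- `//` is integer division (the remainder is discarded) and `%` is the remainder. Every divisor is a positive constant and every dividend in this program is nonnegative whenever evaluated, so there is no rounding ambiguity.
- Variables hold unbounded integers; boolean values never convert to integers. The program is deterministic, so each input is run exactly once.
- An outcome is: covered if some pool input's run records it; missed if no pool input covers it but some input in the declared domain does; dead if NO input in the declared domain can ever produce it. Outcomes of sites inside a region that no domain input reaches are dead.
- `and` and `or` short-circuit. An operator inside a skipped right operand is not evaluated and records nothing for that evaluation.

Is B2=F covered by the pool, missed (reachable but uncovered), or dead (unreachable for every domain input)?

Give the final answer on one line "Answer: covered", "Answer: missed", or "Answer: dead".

no pool input records B2=F
but domain input (p=1, w=1) does record it -> reachable, so missed

Answer: missed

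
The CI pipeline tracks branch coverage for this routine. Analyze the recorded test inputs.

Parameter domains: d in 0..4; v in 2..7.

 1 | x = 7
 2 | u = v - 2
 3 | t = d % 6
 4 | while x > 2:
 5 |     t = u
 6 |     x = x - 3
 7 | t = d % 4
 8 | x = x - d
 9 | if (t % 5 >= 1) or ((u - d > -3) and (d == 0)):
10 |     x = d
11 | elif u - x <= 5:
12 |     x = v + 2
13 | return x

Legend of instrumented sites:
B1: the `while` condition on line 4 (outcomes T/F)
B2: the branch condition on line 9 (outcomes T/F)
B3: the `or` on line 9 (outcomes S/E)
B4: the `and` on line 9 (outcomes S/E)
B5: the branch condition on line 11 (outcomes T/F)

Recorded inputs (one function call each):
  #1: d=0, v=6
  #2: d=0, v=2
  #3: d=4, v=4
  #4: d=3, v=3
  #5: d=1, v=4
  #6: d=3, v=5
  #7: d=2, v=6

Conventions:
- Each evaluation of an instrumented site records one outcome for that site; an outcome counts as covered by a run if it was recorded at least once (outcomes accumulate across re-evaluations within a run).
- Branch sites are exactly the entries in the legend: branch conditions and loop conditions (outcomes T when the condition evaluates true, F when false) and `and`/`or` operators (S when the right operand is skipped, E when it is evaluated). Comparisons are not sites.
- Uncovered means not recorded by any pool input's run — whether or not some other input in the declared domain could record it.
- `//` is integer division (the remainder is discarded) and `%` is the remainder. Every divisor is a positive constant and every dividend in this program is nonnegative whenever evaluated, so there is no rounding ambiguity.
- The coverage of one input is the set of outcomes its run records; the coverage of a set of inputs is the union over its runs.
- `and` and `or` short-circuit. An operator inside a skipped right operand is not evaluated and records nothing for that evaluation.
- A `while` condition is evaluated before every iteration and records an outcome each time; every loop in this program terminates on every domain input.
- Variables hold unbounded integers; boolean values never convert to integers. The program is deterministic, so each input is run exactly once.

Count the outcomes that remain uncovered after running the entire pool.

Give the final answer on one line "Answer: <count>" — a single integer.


run #1 (d=0, v=6) runs B1->T, B1->T, B1->F, B3->E, B4->E, B2->T; records B1=T, B1=F, B2=T, B3=E, B4=E
run #2 (d=0, v=2) runs B1->T, B1->T, B1->F, B3->E, B4->E, B2->T; records B1=T, B1=F, B2=T, B3=E, B4=E
run #3 (d=4, v=4) runs B1->T, B1->T, B1->F, B3->E, B4->E, B2->F, B5->T; records B1=T, B1=F, B2=F, B3=E, B4=E, B5=T
run #4 (d=3, v=3) runs B1->T, B1->T, B1->F, B3->S, B2->T; records B1=T, B1=F, B2=T, B3=S
run #5 (d=1, v=4) runs B1->T, B1->T, B1->F, B3->S, B2->T; records B1=T, B1=F, B2=T, B3=S
run #6 (d=3, v=5) runs B1->T, B1->T, B1->F, B3->S, B2->T; records B1=T, B1=F, B2=T, B3=S
run #7 (d=2, v=6) runs B1->T, B1->T, B1->F, B3->S, B2->T; records B1=T, B1=F, B2=T, B3=S
union over the pool: B1=T, B1=F, B2=T, B2=F, B3=S, B3=E, B4=E, B5=T
uncovered (2 of 10): B4=S, B5=F
Answer: 2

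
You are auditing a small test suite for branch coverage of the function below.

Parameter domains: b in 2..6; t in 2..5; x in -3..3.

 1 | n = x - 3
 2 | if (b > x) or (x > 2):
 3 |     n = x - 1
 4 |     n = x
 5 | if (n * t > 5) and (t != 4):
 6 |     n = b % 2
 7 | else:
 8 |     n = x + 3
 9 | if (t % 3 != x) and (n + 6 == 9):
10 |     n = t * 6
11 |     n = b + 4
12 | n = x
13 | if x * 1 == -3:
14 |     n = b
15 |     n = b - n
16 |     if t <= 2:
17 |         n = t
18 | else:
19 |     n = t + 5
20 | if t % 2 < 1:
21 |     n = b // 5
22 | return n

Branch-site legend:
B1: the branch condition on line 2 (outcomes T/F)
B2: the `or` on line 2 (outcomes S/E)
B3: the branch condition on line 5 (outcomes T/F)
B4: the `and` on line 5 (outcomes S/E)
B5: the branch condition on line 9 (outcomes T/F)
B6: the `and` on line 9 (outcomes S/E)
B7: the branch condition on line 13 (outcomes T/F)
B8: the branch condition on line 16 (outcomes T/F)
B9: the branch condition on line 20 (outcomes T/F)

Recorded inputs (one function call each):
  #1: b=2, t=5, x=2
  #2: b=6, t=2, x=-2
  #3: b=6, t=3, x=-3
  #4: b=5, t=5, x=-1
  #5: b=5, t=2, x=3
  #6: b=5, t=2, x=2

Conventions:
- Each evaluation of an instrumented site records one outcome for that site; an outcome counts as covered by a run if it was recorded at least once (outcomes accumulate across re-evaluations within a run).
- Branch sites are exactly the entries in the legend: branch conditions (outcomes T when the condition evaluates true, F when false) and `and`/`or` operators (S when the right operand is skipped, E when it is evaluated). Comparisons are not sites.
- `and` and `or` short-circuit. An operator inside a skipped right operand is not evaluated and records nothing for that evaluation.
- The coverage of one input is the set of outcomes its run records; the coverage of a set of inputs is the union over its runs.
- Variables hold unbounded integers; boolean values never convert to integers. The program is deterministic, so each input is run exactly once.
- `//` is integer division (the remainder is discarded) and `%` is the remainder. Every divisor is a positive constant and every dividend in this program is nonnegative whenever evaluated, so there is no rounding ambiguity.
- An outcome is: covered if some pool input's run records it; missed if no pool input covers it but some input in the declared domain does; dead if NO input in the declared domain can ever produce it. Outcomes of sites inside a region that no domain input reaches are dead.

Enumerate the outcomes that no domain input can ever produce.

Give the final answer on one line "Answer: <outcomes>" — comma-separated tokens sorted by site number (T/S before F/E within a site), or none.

sweeping the full domain (140 inputs) for each outcome:
  reachable outcomes have witnesses, e.g. B1=T (e.g. b=2, t=2, x=-3), B1=F (e.g. b=2, t=2, x=2), B2=S (e.g. b=2, t=2, x=-3), B2=E (e.g. b=2, t=2, x=2)

Answer: none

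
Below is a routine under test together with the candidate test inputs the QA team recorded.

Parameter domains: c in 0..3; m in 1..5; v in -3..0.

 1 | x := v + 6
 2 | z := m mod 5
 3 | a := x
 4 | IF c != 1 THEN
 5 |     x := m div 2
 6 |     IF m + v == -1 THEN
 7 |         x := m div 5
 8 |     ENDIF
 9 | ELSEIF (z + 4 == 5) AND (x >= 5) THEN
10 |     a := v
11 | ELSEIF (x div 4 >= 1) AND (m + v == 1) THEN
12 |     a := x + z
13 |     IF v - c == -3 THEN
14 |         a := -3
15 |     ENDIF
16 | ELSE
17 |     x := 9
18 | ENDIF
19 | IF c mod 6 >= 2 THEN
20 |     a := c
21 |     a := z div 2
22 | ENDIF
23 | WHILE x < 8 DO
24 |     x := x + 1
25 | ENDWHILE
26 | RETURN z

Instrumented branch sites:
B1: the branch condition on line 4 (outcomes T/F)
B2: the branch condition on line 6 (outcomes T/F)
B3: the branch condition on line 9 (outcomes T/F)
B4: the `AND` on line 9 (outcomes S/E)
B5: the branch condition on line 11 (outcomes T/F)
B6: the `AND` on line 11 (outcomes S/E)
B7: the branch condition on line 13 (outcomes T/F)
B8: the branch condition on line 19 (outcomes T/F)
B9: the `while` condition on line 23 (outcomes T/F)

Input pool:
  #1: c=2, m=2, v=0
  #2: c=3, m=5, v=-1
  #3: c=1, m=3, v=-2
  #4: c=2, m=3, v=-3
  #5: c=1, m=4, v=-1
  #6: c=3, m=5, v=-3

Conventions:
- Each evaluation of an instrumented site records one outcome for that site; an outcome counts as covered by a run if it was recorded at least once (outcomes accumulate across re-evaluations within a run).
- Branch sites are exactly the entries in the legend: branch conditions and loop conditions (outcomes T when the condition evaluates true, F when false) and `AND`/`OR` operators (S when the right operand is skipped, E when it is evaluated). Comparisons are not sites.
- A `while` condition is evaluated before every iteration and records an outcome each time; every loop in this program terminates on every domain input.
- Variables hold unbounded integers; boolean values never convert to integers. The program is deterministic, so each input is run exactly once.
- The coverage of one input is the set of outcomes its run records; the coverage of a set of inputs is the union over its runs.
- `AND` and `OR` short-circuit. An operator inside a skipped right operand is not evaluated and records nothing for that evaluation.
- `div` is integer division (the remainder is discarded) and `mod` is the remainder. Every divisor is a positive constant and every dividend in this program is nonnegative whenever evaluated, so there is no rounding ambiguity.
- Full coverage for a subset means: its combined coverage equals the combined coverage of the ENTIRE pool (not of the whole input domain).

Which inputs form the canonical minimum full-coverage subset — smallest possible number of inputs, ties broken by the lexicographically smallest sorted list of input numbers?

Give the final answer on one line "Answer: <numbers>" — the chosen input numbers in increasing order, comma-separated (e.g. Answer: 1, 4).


test 1 (c=2, m=2, v=0) hits B1=T, B2=F, B8=T, B9=T, B9=F
test 2 (c=3, m=5, v=-1) hits B1=T, B2=F, B8=T, B9=T, B9=F
test 3 (c=1, m=3, v=-2) hits B1=F, B3=F, B4=S, B5=T, B6=E, B7=T, B8=F, B9=T, B9=F
test 4 (c=2, m=3, v=-3) hits B1=T, B2=F, B8=T, B9=T, B9=F
test 5 (c=1, m=4, v=-1) hits B1=F, B3=F, B4=S, B5=F, B6=E, B8=F, B9=F
test 6 (c=3, m=5, v=-3) hits B1=T, B2=F, B8=T, B9=T, B9=F
the full pool covers 13 outcomes: B1=T, B1=F, B2=F, B3=F, B4=S, B5=T, B5=F, B6=E, B7=T, B8=T, B8=F, B9=T, B9=F
checked all size-1 subsets: none covers 13 outcomes (max 9/13)
checked all size-2 subsets: none covers 13 outcomes (max 12/13)
the canonical winner is {1, 3, 5}: size 3, full 13-outcome coverage, earliest index list among size-3 covers
Answer: 1, 3, 5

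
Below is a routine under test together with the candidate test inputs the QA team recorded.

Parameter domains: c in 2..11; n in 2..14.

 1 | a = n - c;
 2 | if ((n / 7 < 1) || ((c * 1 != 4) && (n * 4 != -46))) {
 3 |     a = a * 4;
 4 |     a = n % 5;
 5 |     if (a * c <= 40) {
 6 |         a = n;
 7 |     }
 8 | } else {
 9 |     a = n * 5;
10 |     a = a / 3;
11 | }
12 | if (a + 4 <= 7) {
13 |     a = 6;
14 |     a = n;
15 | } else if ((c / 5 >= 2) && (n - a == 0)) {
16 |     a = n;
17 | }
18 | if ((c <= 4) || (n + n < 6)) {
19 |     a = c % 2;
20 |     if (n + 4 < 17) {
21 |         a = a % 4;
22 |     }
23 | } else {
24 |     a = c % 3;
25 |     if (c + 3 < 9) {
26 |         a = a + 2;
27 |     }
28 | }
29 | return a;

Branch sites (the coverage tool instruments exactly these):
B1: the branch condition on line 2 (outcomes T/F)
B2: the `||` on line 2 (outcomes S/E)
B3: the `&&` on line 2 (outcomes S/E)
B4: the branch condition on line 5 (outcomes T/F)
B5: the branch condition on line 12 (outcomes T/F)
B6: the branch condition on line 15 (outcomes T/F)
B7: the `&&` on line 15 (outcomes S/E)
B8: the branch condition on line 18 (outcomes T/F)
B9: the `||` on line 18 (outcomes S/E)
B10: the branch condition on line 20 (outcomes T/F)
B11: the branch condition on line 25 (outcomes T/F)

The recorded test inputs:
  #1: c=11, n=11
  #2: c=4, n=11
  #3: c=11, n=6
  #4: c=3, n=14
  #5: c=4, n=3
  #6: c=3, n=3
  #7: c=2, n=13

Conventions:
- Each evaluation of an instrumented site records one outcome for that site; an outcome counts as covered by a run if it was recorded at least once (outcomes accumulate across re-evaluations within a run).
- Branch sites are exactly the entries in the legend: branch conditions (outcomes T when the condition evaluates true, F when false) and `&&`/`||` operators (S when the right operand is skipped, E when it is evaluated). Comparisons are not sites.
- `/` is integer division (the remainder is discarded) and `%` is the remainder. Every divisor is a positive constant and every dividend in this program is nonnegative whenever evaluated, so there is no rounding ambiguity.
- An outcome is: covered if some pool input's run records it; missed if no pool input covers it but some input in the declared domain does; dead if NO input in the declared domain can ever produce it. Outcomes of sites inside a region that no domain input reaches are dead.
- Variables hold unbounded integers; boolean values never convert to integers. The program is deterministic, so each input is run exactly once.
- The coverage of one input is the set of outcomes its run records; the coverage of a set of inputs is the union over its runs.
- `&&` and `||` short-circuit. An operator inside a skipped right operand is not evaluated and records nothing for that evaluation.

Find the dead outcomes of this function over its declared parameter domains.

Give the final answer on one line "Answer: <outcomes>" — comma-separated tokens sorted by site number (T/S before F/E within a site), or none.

sweeping the full domain (130 inputs) for each outcome:
  reachable outcomes have witnesses, e.g. B1=T (e.g. c=2, n=2), B1=F (e.g. c=4, n=7), B2=S (e.g. c=2, n=2), B2=E (e.g. c=2, n=7)

Answer: none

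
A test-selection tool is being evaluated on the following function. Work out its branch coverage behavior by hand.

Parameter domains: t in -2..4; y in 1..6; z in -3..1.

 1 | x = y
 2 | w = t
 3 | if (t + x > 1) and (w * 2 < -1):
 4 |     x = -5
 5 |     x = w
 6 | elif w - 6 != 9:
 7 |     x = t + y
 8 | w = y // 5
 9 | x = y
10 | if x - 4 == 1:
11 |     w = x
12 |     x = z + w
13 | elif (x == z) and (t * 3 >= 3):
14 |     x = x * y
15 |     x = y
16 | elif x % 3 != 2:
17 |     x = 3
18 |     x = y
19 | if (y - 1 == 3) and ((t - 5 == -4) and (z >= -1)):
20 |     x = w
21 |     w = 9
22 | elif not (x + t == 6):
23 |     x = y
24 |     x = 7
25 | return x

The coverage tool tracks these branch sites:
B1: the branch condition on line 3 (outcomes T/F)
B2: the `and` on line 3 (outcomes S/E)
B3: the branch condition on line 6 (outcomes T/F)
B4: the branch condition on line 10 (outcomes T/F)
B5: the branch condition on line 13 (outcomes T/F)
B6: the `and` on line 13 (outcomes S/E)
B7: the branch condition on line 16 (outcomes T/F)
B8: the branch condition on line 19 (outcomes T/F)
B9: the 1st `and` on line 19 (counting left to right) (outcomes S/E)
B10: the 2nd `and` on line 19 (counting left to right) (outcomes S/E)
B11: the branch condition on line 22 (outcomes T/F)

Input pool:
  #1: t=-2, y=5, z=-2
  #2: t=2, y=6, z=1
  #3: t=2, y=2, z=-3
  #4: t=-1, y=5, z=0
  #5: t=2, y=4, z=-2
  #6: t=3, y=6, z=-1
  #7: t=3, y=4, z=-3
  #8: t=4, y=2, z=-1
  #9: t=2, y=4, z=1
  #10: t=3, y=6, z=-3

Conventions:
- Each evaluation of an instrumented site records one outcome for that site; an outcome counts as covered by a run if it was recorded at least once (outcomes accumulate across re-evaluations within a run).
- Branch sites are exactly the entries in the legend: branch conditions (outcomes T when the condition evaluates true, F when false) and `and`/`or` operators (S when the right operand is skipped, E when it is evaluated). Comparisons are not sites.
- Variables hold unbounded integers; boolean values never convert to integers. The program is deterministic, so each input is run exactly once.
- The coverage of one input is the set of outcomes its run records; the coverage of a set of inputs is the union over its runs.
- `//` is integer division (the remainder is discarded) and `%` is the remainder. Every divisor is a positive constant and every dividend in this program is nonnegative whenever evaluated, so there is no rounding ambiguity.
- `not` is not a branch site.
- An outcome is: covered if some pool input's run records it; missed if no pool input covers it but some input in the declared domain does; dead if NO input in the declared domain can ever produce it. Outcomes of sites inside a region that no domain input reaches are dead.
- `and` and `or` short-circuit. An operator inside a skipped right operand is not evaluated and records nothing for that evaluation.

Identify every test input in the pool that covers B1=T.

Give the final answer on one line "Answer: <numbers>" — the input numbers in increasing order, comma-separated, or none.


input #1 (t=-2, y=5, z=-2): hits B1=T
input #2 (t=2, y=6, z=1): never hits B1=T
input #3 (t=2, y=2, z=-3): never hits B1=T
input #4 (t=-1, y=5, z=0): hits B1=T
input #5 (t=2, y=4, z=-2): never hits B1=T
input #6 (t=3, y=6, z=-1): never hits B1=T
input #7 (t=3, y=4, z=-3): never hits B1=T
input #8 (t=4, y=2, z=-1): never hits B1=T
input #9 (t=2, y=4, z=1): never hits B1=T
input #10 (t=3, y=6, z=-3): never hits B1=T
Answer: 1, 4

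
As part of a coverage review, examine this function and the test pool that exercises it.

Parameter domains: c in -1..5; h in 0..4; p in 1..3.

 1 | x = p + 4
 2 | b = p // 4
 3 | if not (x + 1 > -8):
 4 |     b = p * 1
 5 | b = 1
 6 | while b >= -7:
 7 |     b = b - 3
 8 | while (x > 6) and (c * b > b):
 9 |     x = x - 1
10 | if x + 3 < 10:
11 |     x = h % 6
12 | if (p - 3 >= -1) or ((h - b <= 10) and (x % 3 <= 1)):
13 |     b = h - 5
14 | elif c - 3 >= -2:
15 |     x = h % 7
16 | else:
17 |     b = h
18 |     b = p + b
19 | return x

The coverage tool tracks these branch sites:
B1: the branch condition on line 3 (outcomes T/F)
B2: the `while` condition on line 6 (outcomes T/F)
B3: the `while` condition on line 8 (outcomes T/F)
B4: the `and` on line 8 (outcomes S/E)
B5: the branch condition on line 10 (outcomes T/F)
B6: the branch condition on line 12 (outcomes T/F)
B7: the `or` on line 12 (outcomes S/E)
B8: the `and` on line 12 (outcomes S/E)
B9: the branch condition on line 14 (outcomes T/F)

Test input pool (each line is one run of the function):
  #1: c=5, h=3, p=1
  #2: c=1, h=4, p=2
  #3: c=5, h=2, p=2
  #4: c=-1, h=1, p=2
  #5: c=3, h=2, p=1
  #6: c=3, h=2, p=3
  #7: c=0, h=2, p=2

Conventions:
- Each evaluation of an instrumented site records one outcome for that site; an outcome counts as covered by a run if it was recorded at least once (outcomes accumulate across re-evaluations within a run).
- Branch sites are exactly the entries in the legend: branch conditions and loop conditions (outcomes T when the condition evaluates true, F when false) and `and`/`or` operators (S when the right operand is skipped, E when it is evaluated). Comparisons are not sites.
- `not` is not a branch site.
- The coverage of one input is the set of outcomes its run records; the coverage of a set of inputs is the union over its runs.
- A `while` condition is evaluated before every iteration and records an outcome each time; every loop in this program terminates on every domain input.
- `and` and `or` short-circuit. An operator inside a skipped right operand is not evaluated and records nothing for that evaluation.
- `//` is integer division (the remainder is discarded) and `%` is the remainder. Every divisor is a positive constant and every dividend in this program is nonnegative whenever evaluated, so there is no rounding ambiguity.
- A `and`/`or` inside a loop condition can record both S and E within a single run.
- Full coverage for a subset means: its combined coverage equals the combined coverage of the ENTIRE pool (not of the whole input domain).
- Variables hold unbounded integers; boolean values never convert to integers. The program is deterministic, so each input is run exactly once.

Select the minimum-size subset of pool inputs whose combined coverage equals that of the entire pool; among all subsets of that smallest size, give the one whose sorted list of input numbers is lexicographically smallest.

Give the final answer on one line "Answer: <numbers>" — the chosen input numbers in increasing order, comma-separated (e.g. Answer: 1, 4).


input #1, c=5, h=3, p=1: outcomes B1=F, B2=T, B2=F, B3=F, B4=S, B5=T, B6=F, B7=E, B8=S, B9=T
input #2, c=1, h=4, p=2: outcomes B1=F, B2=T, B2=F, B3=F, B4=S, B5=T, B6=T, B7=S
input #3, c=5, h=2, p=2: outcomes B1=F, B2=T, B2=F, B3=F, B4=S, B5=T, B6=T, B7=S
input #4, c=-1, h=1, p=2: outcomes B1=F, B2=T, B2=F, B3=F, B4=S, B5=T, B6=T, B7=S
input #5, c=3, h=2, p=1: outcomes B1=F, B2=T, B2=F, B3=F, B4=S, B5=T, B6=F, B7=E, B8=E, B9=T
input #6, c=3, h=2, p=3: outcomes B1=F, B2=T, B2=F, B3=F, B4=E, B5=F, B6=T, B7=S
input #7, c=0, h=2, p=2: outcomes B1=F, B2=T, B2=F, B3=F, B4=S, B5=T, B6=T, B7=S
pool-wide coverage (15 outcomes): B1=F, B2=T, B2=F, B3=F, B4=S, B4=E, B5=T, B5=F, B6=T, B6=F, B7=S, B7=E, B8=S, B8=E, B9=T
no size-1 subset reaches all 15 outcomes (best union: 10/15)
no size-2 subset reaches all 15 outcomes (best union: 14/15)
the canonical winner is {1, 5, 6}: size 3, full 15-outcome coverage, earliest index list among size-3 covers
Answer: 1, 5, 6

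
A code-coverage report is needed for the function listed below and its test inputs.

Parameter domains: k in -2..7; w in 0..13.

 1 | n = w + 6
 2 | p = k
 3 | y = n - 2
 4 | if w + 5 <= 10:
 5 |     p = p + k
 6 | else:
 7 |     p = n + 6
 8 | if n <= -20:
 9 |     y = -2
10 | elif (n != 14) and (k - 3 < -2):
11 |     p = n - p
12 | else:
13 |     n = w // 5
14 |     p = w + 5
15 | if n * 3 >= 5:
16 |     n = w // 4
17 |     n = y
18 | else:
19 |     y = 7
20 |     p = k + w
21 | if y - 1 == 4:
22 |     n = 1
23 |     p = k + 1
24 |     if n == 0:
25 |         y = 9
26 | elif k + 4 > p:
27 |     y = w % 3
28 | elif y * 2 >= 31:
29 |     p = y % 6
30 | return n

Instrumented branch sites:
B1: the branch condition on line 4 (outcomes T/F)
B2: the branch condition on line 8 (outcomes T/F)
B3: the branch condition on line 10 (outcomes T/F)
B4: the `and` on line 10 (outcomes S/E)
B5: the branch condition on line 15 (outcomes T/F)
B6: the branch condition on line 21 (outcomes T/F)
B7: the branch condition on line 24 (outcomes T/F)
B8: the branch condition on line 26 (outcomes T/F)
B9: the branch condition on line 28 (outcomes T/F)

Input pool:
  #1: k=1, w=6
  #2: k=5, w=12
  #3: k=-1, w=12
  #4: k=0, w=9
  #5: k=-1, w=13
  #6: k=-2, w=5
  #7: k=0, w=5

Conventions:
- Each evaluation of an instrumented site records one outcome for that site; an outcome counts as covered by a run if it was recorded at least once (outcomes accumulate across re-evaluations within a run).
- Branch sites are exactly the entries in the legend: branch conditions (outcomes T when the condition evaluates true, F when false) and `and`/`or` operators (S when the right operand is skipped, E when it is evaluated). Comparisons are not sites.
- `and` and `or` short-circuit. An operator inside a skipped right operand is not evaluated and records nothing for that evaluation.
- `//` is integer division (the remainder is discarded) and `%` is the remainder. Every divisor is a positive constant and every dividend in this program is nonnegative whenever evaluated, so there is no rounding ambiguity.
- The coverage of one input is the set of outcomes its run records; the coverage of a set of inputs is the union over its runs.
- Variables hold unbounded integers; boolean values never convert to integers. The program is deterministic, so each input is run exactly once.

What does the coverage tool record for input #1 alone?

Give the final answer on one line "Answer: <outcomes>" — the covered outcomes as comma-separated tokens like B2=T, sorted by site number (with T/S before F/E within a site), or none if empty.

Event log for input #1 (k=1, w=6):
  B1->F, B2->F, B4->E, B3->F, B5->F, B6->F, B8->F, B9->F
as a set, this run covers: B1=F, B2=F, B3=F, B4=E, B5=F, B6=F, B8=F, B9=F

Answer: B1=F, B2=F, B3=F, B4=E, B5=F, B6=F, B8=F, B9=F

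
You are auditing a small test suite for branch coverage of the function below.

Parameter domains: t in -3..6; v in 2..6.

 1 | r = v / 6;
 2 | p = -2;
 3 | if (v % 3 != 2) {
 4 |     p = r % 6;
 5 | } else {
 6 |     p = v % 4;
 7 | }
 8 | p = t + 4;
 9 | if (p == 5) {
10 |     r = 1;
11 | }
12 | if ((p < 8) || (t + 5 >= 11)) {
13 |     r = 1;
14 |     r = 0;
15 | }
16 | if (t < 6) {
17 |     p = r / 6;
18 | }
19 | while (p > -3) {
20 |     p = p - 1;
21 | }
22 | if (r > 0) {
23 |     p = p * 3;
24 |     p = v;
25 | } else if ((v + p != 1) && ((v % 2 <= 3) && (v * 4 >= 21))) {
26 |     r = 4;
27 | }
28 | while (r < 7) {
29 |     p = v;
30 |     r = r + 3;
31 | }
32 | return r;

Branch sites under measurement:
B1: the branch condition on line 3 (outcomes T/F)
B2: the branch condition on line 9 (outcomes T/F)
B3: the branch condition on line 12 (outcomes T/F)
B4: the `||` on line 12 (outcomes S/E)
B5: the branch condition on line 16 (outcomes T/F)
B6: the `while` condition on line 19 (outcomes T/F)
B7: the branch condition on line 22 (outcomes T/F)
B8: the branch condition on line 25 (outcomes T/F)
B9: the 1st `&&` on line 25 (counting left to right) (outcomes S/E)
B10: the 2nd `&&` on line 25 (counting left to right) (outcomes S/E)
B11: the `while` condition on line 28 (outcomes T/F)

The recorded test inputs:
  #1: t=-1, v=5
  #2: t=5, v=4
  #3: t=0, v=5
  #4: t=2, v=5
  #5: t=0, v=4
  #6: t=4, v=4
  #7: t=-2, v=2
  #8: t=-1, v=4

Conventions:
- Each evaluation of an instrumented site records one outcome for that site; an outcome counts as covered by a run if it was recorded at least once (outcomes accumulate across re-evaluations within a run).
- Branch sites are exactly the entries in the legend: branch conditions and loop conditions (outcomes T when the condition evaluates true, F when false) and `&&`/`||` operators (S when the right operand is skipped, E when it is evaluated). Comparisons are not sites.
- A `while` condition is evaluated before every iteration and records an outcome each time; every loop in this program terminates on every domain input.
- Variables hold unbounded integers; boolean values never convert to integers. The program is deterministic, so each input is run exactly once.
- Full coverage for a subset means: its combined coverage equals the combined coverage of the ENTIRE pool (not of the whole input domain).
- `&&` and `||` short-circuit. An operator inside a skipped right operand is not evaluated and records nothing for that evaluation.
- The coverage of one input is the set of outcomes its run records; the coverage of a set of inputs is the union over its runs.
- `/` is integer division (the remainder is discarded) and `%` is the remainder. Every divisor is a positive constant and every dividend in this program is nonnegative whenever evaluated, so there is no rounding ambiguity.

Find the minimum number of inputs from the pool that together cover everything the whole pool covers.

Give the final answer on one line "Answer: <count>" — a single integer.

input #1, t=-1, v=5: events B1->F, B2->F, B4->S, B3->T, B5->T, B6->T, B6->T, B6->T, B6->F, B7->F, B9->E, B10->E, B8->F, B11->T, ...; outcomes B1=F, B2=F, B3=T, B4=S, B5=T, B6=T, B6=F, B7=F, B8=F, B9=E, B10=E, B11=T, B11=F
input #2, t=5, v=4: events B1->T, B2->F, B4->E, B3->F, B5->T, B6->T, B6->T, B6->T, B6->F, B7->F, B9->S, B8->F, B11->T, B11->T, ...; outcomes B1=T, B2=F, B3=F, B4=E, B5=T, B6=T, B6=F, B7=F, B8=F, B9=S, B11=T, B11=F
input #3, t=0, v=5: events B1->F, B2->F, B4->S, B3->T, B5->T, B6->T, B6->T, B6->T, B6->F, B7->F, B9->E, B10->E, B8->F, B11->T, ...; outcomes B1=F, B2=F, B3=T, B4=S, B5=T, B6=T, B6=F, B7=F, B8=F, B9=E, B10=E, B11=T, B11=F
input #4, t=2, v=5: events B1->F, B2->F, B4->S, B3->T, B5->T, B6->T, B6->T, B6->T, B6->F, B7->F, B9->E, B10->E, B8->F, B11->T, ...; outcomes B1=F, B2=F, B3=T, B4=S, B5=T, B6=T, B6=F, B7=F, B8=F, B9=E, B10=E, B11=T, B11=F
input #5, t=0, v=4: events B1->T, B2->F, B4->S, B3->T, B5->T, B6->T, B6->T, B6->T, B6->F, B7->F, B9->S, B8->F, B11->T, B11->T, ...; outcomes B1=T, B2=F, B3=T, B4=S, B5=T, B6=T, B6=F, B7=F, B8=F, B9=S, B11=T, B11=F
input #6, t=4, v=4: events B1->T, B2->F, B4->E, B3->F, B5->T, B6->T, B6->T, B6->T, B6->F, B7->F, B9->S, B8->F, B11->T, B11->T, ...; outcomes B1=T, B2=F, B3=F, B4=E, B5=T, B6=T, B6=F, B7=F, B8=F, B9=S, B11=T, B11=F
input #7, t=-2, v=2: events B1->F, B2->F, B4->S, B3->T, B5->T, B6->T, B6->T, B6->T, B6->F, B7->F, B9->E, B10->E, B8->F, B11->T, ...; outcomes B1=F, B2=F, B3=T, B4=S, B5=T, B6=T, B6=F, B7=F, B8=F, B9=E, B10=E, B11=T, B11=F
input #8, t=-1, v=4: events B1->T, B2->F, B4->S, B3->T, B5->T, B6->T, B6->T, B6->T, B6->F, B7->F, B9->S, B8->F, B11->T, B11->T, ...; outcomes B1=T, B2=F, B3=T, B4=S, B5=T, B6=T, B6=F, B7=F, B8=F, B9=S, B11=T, B11=F
union over all inputs: B1=T, B1=F, B2=F, B3=T, B3=F, B4=S, B4=E, B5=T, B6=T, B6=F, B7=F, B8=F, B9=S, B9=E, B10=E, B11=T, B11=F (17 outcomes)
size 1 is not enough: best union over all size-1 subsets is 13/17
the canonical winner is {1, 2}: size 2, full 17-outcome coverage, earliest index list among size-2 covers

Answer: 2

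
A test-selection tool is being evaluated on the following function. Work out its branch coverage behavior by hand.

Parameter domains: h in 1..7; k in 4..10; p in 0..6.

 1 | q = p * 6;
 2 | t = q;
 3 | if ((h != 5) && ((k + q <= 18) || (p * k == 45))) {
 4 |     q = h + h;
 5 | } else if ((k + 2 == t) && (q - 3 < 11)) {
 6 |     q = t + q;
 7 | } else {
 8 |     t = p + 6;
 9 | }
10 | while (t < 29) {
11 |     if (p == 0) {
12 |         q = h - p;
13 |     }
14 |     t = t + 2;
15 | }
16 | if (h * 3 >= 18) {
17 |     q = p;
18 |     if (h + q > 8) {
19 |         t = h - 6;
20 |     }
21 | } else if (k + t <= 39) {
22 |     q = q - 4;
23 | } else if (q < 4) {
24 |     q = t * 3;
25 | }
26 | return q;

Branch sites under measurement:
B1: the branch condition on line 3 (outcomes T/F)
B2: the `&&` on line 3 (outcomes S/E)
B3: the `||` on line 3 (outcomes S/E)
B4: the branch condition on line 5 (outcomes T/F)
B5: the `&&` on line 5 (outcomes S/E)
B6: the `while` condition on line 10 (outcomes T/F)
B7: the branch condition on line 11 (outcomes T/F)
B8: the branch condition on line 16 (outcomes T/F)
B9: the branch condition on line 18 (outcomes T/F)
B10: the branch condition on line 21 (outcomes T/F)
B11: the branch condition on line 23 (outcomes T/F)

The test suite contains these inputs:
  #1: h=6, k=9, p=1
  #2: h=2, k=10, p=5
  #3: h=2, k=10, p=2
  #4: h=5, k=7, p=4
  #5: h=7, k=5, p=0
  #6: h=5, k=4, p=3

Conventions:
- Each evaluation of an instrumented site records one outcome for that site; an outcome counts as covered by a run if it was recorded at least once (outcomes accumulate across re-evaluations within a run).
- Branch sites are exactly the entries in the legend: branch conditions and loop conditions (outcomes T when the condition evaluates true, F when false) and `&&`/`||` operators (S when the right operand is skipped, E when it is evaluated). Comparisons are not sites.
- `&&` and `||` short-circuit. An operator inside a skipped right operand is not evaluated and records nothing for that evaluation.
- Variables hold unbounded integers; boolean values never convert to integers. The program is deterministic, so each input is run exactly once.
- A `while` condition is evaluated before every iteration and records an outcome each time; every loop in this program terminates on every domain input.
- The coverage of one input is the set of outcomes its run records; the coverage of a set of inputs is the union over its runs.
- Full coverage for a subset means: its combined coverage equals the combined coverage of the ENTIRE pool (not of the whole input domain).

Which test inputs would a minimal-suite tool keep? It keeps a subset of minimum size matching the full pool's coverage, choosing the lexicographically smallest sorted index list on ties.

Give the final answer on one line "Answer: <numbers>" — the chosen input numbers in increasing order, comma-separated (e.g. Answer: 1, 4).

test 1 (h=6, k=9, p=1) fires B2->E, B3->S, B1->T, B6->T, B7->F, B6->T, B7->F, B6->T, B7->F, B6->T, B7->F, B6->T, B7->F, B6->T, ...; hits B1=T, B2=E, B3=S, B6=T, B6=F, B7=F, B8=T, B9=F
test 2 (h=2, k=10, p=5) fires B2->E, B3->E, B1->F, B5->S, B4->F, B6->T, B7->F, B6->T, B7->F, B6->T, B7->F, B6->T, B7->F, B6->T, ...; hits B1=F, B2=E, B3=E, B4=F, B5=S, B6=T, B6=F, B7=F, B8=F, B10=T
test 3 (h=2, k=10, p=2) fires B2->E, B3->E, B1->F, B5->E, B4->T, B6->T, B7->F, B6->T, B7->F, B6->T, B7->F, B6->T, B7->F, B6->T, ...; hits B1=F, B2=E, B3=E, B4=T, B5=E, B6=T, B6=F, B7=F, B8=F, B10=F, B11=F
test 4 (h=5, k=7, p=4) fires B2->S, B1->F, B5->S, B4->F, B6->T, B7->F, B6->T, B7->F, B6->T, B7->F, B6->T, B7->F, B6->T, B7->F, ...; hits B1=F, B2=S, B4=F, B5=S, B6=T, B6=F, B7=F, B8=F, B10=T
test 5 (h=7, k=5, p=0) fires B2->E, B3->S, B1->T, B6->T, B7->T, B6->T, B7->T, B6->T, B7->T, B6->T, B7->T, B6->T, B7->T, B6->T, ...; hits B1=T, B2=E, B3=S, B6=T, B6=F, B7=T, B8=T, B9=F
test 6 (h=5, k=4, p=3) fires B2->S, B1->F, B5->S, B4->F, B6->T, B7->F, B6->T, B7->F, B6->T, B7->F, B6->T, B7->F, B6->T, B7->F, ...; hits B1=F, B2=S, B4=F, B5=S, B6=T, B6=F, B7=F, B8=F, B10=T
the full pool covers 20 outcomes: B1=T, B1=F, B2=S, B2=E, B3=S, B3=E, B4=T, B4=F, B5=S, B5=E, B6=T, B6=F, B7=T, B7=F, B8=T, B8=F, B9=F, B10=T, B10=F, B11=F
checked all size-1 subsets: none covers 20 outcomes (max 11/20)
checked all size-2 subsets: none covers 20 outcomes (max 16/20)
the canonical winner is {3, 4, 5}: size 3, full 20-outcome coverage, earliest index list among size-3 covers

Answer: 3, 4, 5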